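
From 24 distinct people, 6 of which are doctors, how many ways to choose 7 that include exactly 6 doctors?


Choose 6 of the 6 doctors and 1 of the other 18 people:
C(6,6)×C(18,1) = 1×18 = 18

18


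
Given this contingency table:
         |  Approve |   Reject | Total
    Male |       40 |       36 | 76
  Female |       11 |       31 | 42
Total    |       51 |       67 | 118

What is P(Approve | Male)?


P(Approve | Male) = 40/(40+36) = 40/76 = 10/19

P(Approve|Male) = 10/19 ≈ 52.63%


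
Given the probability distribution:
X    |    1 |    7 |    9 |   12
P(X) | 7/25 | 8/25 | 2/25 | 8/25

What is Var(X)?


E[X] = 177/25
E[X²] = 1713/25
Var(X) = E[X²] - (E[X])² = 1713/25 - 31329/625 = 11496/625

Var(X) = 11496/625 ≈ 18.3936


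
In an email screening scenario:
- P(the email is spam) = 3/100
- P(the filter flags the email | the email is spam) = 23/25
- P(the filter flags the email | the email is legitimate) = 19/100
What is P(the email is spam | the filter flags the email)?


Using Bayes' theorem:
P(A|B) = P(B|A)·P(A) / P(B)

P(the filter flags the email) = 23/25 × 3/100 + 19/100 × 97/100
= 69/2500 + 1843/10000 = 2119/10000

P(the email is spam|the filter flags the email) = (69/2500) / (2119/10000) = 276/2119

P(the email is spam|the filter flags the email) = 276/2119 ≈ 13.03%


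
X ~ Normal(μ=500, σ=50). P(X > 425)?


z = (425-500)/50 = -1.5
P(X > 425) = 1 - P(Z ≤ -1.5) = 1 - 0.0668 = 0.9332

P(X > 425) ≈ 0.9332


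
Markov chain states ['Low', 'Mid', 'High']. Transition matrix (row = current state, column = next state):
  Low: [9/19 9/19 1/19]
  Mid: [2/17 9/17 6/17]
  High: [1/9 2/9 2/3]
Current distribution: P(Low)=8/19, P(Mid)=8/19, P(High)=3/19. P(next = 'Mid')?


P(next=Mid) = Σᵢ P(now=i)×P(i→Mid)
= 8/19×9/19 + 8/19×9/17 + 3/19×2/9
= 72/361 + 72/323 + 2/57 = 8422/18411

P = 8422/18411 ≈ 0.4574


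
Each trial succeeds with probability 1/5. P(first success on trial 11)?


Geometric: P(X=11) = (1-p)^(k-1)×p = (4/5)^10×1/5 = 1048576/48828125

P(X=11) = 1048576/48828125 ≈ 2.15%


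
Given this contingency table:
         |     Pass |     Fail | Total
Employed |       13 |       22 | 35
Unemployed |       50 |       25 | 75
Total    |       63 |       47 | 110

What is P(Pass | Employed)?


P(Pass | Employed) = 13/(13+22) = 13/35

P(Pass|Employed) = 13/35 ≈ 37.14%


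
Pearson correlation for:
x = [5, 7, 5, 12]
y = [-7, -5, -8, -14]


n=4, Σx=29, Σy=-34, Σxy=-278, Σx²=243, Σy²=334
r = (4×(-278) - 29×(-34))/√((4×243 - 29²)(4×334 - (-34)²))
= -126/√(131×180) = -126/√23580 ≈ -126/153.5578 ≈ -0.8205

r ≈ -0.8205


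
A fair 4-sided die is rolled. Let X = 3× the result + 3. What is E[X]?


E[die] = (1+4)/2 = 5/2
E[X] = 3×5/2 + 3 = 21/2

E[X] = 21/2


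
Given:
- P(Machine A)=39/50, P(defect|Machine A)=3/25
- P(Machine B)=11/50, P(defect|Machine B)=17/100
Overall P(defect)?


P(B) = Σ P(B|Aᵢ)×P(Aᵢ)
  3/25×39/50 = 117/1250
  17/100×11/50 = 187/5000
Sum = 131/1000

P(defect) = 131/1000 ≈ 13.10%


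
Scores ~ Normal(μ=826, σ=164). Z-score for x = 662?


z = (x - μ)/σ = (662 - 826)/164 = -1.0

z = -1.0


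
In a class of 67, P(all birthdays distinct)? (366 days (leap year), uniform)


P(all different) = Π(366-i)/366 for i=0..66
= (366/366)×(365/366)×...×(300/366)
= 0.001590

P ≈ 0.0016 ≈ 0.16%


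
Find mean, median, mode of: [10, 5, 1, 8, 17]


Sorted: [1, 5, 8, 10, 17]
Mean = 41/5
Median = 8
Freq: {10: 1, 5: 1, 1: 1, 8: 1, 17: 1}
Mode: No mode

Mean=41/5, Median=8, Mode=No mode


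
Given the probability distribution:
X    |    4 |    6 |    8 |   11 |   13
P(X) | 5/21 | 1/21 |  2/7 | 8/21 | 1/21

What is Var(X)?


E[X] = 25/3
E[X²] = 1637/21
Var(X) = E[X²] - (E[X])² = 1637/21 - 625/9 = 536/63

Var(X) = 536/63 ≈ 8.5079


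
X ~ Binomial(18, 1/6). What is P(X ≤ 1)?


P(X ≤ 1) = Σ P(X=i) for i=0..1
P(X=0) = 3814697265625/101559956668416
P(X=1) = 762939453125/5642219814912
Sum = 17547607421875/101559956668416

P(X ≤ 1) = 17547607421875/101559956668416 ≈ 17.28%


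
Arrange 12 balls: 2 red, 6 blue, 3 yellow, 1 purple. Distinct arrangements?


12!/(2!×6!×3!×1!) = 55440

55440


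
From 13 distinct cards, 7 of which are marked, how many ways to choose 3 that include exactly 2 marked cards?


Choose 2 of the 7 marked cards and 1 of the other 6 cards:
C(7,2)×C(6,1) = 21×6 = 126

126


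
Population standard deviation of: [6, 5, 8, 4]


Mean = 23/4
  (6-23/4)²=1/16
  (5-23/4)²=9/16
  (8-23/4)²=81/16
  (4-23/4)²=49/16
Σ(x-μ)² = 35/4
σ² = (35/4)/4 = 35/16

σ = √(35/16) ≈ 1.4790


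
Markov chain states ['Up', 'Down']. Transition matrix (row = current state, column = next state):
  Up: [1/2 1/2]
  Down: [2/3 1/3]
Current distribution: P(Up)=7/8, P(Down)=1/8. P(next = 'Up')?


P(next=Up) = Σᵢ P(now=i)×P(i→Up)
= 7/8×1/2 + 1/8×2/3
= 7/16 + 1/12 = 25/48

P = 25/48 ≈ 0.5208


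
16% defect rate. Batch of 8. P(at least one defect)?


P(all good) = (21/25)^8 = 37822859361/152587890625
P(≥1 defect) = 114765031264/152587890625

P = 114765031264/152587890625 ≈ 75.21%


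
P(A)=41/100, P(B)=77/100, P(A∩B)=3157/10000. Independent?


P(A)×P(B) = 3157/10000
P(A∩B) = 3157/10000
Equal ✓ → Independent

Yes, independent


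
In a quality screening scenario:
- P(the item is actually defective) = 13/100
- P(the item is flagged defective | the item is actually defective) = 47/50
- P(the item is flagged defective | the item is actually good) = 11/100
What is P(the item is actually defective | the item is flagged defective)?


Using Bayes' theorem:
P(A|B) = P(B|A)·P(A) / P(B)

P(the item is flagged defective) = 47/50 × 13/100 + 11/100 × 87/100
= 611/5000 + 957/10000 = 2179/10000

P(the item is actually defective|the item is flagged defective) = (611/5000) / (2179/10000) = 1222/2179

P(the item is actually defective|the item is flagged defective) = 1222/2179 ≈ 56.08%


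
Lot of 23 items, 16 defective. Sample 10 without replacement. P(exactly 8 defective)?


Hypergeometric: C(16,8)×C(7,2)/C(23,10)
= 12870×21/1144066 = 1755/7429

P(X=8) = 1755/7429 ≈ 23.62%


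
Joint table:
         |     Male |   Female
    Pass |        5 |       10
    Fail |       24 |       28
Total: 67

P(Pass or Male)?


P(Pass∨Male) = P(Pass) + P(Male) - P(Pass∧Male)
= (15 + 29 - 5)/67 = 39/67

P = 39/67 ≈ 58.21%


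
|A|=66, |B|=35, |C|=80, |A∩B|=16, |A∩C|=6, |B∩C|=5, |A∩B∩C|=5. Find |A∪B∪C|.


|A∪B∪C| = 66+35+80-16-6-5+5 = 159

|A∪B∪C| = 159


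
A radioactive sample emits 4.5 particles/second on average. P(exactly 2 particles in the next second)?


Poisson(λ=4.5): P(X=2) = e^(-λ)×λ^k/k!
= e^(-4.5) × 4.5^2 / 2!
≈ 0.01110899654 × 20.25 / 2 ≈ 0.112479

P(X=2) ≈ 0.112479 ≈ 11.25%


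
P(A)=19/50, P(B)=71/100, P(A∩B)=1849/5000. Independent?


P(A)×P(B) = 1349/5000
P(A∩B) = 1849/5000
Not equal → NOT independent

No, not independent


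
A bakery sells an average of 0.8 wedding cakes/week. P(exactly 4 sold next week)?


Poisson(λ=0.8): P(X=4) = e^(-λ)×λ^k/k!
= e^(-0.8) × 0.8^4 / 4!
≈ 0.4493289641 × 0.4096 / 24 ≈ 0.007669

P(X=4) ≈ 0.007669 ≈ 0.77%


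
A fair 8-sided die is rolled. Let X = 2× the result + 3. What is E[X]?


E[die] = (1+8)/2 = 9/2
E[X] = 2×9/2 + 3 = 12

E[X] = 12


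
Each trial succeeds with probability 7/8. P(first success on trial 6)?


Geometric: P(X=6) = (1-p)^(k-1)×p = (1/8)^5×7/8 = 7/262144

P(X=6) = 7/262144 ≈ 0.00%


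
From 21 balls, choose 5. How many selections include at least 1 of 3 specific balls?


Complement: C(21,5) - C(18,5) = 20349 - 8568 = 11781

11781


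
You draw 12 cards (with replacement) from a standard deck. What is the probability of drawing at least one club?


P(not a club) = 39/52 = 3/4
P(none in 12 draws) = (3/4)^12 = 531441/16777216
P(≥1 club) = 1 - 531441/16777216 = 16245775/16777216

P = 16245775/16777216 ≈ 96.83%


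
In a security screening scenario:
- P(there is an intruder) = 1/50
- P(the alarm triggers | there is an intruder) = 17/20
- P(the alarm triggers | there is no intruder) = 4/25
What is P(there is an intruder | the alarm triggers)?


Using Bayes' theorem:
P(A|B) = P(B|A)·P(A) / P(B)

P(the alarm triggers) = 17/20 × 1/50 + 4/25 × 49/50
= 17/1000 + 98/625 = 869/5000

P(there is an intruder|the alarm triggers) = (17/1000) / (869/5000) = 85/869

P(there is an intruder|the alarm triggers) = 85/869 ≈ 9.78%


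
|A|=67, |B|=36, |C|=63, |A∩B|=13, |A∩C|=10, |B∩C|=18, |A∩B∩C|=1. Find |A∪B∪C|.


|A∪B∪C| = 67+36+63-13-10-18+1 = 126

|A∪B∪C| = 126


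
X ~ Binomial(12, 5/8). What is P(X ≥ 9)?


P(X ≥ 9) = Σ P(X=i) for i=9..12
P(X=9) = 2900390625/17179869184
P(X=10) = 2900390625/34359738368
P(X=11) = 439453125/17179869184
P(X=12) = 244140625/68719476736
Sum = 19404296875/68719476736

P(X ≥ 9) = 19404296875/68719476736 ≈ 28.24%


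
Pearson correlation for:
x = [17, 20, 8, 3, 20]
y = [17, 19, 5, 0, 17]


n=5, Σx=68, Σy=58, Σxy=1049, Σx²=1162, Σy²=964
r = (5×1049 - 68×58)/√((5×1162 - 68²)(5×964 - 58²))
= 1301/√(1186×1456) = 1301/√1726816 ≈ 1301/1314.0837 ≈ 0.9900

r ≈ 0.9900


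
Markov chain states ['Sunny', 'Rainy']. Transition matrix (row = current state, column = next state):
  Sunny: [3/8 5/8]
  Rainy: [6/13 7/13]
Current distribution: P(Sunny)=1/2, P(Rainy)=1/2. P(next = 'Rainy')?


P(next=Rainy) = Σᵢ P(now=i)×P(i→Rainy)
= 1/2×5/8 + 1/2×7/13
= 5/16 + 7/26 = 121/208

P = 121/208 ≈ 0.5817


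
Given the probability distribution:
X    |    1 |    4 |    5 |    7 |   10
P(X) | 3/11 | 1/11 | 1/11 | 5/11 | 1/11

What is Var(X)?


E[X] = 57/11
E[X²] = 389/11
Var(X) = E[X²] - (E[X])² = 389/11 - 3249/121 = 1030/121

Var(X) = 1030/121 ≈ 8.5124


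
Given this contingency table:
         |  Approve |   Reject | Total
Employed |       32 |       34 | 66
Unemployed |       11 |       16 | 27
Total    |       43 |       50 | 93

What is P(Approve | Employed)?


P(Approve | Employed) = 32/(32+34) = 32/66 = 16/33

P(Approve|Employed) = 16/33 ≈ 48.48%


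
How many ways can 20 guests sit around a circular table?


Circular arrangements of 20 distinct objects: fix one position to break rotational symmetry.
(n-1)! = 19! = 121645100408832000

121645100408832000


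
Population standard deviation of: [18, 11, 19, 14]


Mean = 62/4 = 31/2
  (18-31/2)²=25/4
  (11-31/2)²=81/4
  (19-31/2)²=49/4
  (14-31/2)²=9/4
Σ(x-μ)² = 41
σ² = 41/4

σ = √(41/4) ≈ 3.2016


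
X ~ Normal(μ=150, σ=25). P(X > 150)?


z = (150-150)/25 = 0.0
P(X > 150) = 1 - P(Z ≤ 0.0) = 1 - 0.5000 = 0.5000

P(X > 150) ≈ 0.5000


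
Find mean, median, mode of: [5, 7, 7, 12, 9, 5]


Sorted: [5, 5, 7, 7, 9, 12]
Mean = 45/6 = 15/2
Median = 7
Freq: {5: 2, 7: 2, 12: 1, 9: 1}
Mode: [5, 7]

Mean=15/2, Median=7, Mode=[5, 7]


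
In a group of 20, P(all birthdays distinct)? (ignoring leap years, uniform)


P(all different) = Π(365-i)/365 for i=0..19
= (365/365)×(364/365)×...×(346/365)
= 0.588562

P ≈ 0.5886 ≈ 58.86%


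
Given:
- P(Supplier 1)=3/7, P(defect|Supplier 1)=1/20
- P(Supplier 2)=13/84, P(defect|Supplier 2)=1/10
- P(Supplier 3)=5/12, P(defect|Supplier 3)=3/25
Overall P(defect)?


P(B) = Σ P(B|Aᵢ)×P(Aᵢ)
  1/20×3/7 = 3/140
  1/10×13/84 = 13/840
  3/25×5/12 = 1/20
Sum = 73/840

P(defect) = 73/840 ≈ 8.69%


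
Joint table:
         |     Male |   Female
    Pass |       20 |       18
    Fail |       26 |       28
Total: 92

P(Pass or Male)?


P(Pass∨Male) = P(Pass) + P(Male) - P(Pass∧Male)
= (38 + 46 - 20)/92 = 64/92 = 16/23

P = 16/23 ≈ 69.57%


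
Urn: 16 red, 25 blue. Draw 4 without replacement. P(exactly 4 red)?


Hypergeometric: C(16,4)×C(25,0)/C(41,4)
= 1820×1/101270 = 14/779

P(X=4) = 14/779 ≈ 1.80%


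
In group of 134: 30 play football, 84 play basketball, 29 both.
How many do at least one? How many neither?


|A∪B| = 30+84-29 = 85
Neither = 134-85 = 49

At least one: 85; Neither: 49


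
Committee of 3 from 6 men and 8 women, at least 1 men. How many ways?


Count by #men:
  1M,2W: C(6,1)×C(8,2)=168
  2M,1W: C(6,2)×C(8,1)=120
  3M,0W: C(6,3)×C(8,0)=20
Total = 308

308


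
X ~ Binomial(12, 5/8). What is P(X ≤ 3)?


P(X ≤ 3) = Σ P(X=i) for i=0..3
P(X=0) = 531441/68719476736
P(X=1) = 2657205/17179869184
P(X=2) = 48715425/34359738368
P(X=3) = 135320625/17179869184
Sum = 649873611/68719476736

P(X ≤ 3) = 649873611/68719476736 ≈ 0.95%


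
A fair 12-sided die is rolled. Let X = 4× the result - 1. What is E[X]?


E[die] = (1+12)/2 = 13/2
E[X] = 4×13/2 - 1 = 25

E[X] = 25


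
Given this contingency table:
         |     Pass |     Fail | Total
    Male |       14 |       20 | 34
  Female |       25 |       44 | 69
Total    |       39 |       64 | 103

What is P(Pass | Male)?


P(Pass | Male) = 14/(14+20) = 14/34 = 7/17

P(Pass|Male) = 7/17 ≈ 41.18%


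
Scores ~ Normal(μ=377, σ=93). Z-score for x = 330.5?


z = (x - μ)/σ = (330.5 - 377)/93 = -0.5

z = -0.5


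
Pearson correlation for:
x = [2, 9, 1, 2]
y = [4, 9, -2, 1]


n=4, Σx=14, Σy=12, Σxy=89, Σx²=90, Σy²=102
r = (4×89 - 14×12)/√((4×90 - 14²)(4×102 - 12²))
= 188/√(164×264) = 188/√43296 ≈ 188/208.0769 ≈ 0.9035

r ≈ 0.9035


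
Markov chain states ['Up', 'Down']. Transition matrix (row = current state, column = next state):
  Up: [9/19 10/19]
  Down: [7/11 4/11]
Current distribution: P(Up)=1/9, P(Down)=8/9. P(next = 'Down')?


P(next=Down) = Σᵢ P(now=i)×P(i→Down)
= 1/9×10/19 + 8/9×4/11
= 10/171 + 32/99 = 718/1881

P = 718/1881 ≈ 0.3817


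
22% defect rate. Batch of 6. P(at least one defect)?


P(all good) = (39/50)^6 = 3518743761/15625000000
P(≥1 defect) = 12106256239/15625000000

P = 12106256239/15625000000 ≈ 77.48%


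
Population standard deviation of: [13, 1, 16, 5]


Mean = 35/4
  (13-35/4)²=289/16
  (1-35/4)²=961/16
  (16-35/4)²=841/16
  (5-35/4)²=225/16
Σ(x-μ)² = 579/4
σ² = (579/4)/4 = 579/16

σ = √(579/16) ≈ 6.0156


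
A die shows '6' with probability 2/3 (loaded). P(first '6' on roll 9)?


Geometric: P(X=9) = (1-p)^(k-1)×p = (1/3)^8×2/3 = 2/19683

P(X=9) = 2/19683 ≈ 0.01%


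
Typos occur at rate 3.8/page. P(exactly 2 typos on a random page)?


Poisson(λ=3.8): P(X=2) = e^(-λ)×λ^k/k!
= e^(-3.8) × 3.8^2 / 2!
≈ 0.02237077186 × 14.44 / 2 ≈ 0.161517

P(X=2) ≈ 0.161517 ≈ 16.15%


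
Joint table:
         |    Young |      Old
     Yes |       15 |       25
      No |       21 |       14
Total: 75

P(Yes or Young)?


P(Yes∨Young) = P(Yes) + P(Young) - P(Yes∧Young)
= (40 + 36 - 15)/75 = 61/75

P = 61/75 ≈ 81.33%


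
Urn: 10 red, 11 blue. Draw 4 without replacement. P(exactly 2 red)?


Hypergeometric: C(10,2)×C(11,2)/C(21,4)
= 45×55/5985 = 55/133

P(X=2) = 55/133 ≈ 41.35%


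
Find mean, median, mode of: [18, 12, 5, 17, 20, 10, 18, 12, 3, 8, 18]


Sorted: [3, 5, 8, 10, 12, 12, 17, 18, 18, 18, 20]
Mean = 141/11
Median = 12
Freq: {18: 3, 12: 2, 5: 1, 17: 1, 20: 1, 10: 1, 3: 1, 8: 1}
Mode: [18]

Mean=141/11, Median=12, Mode=18


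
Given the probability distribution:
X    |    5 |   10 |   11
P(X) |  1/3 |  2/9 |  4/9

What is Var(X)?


E[X] = 79/9
E[X²] = 253/3
Var(X) = E[X²] - (E[X])² = 253/3 - 6241/81 = 590/81

Var(X) = 590/81 ≈ 7.2840


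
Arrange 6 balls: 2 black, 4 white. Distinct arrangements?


6!/(2!×4!) = 15

15


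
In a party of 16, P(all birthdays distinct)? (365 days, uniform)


P(all different) = Π(365-i)/365 for i=0..15
= (365/365)×(364/365)×...×(350/365)
= 0.716396

P ≈ 0.7164 ≈ 71.64%


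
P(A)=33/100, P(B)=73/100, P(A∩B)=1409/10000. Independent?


P(A)×P(B) = 2409/10000
P(A∩B) = 1409/10000
Not equal → NOT independent

No, not independent


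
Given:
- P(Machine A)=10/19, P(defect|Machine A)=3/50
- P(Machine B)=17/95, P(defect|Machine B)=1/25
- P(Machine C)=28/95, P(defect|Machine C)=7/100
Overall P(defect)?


P(B) = Σ P(B|Aᵢ)×P(Aᵢ)
  3/50×10/19 = 3/95
  1/25×17/95 = 17/2375
  7/100×28/95 = 49/2375
Sum = 141/2375

P(defect) = 141/2375 ≈ 5.94%


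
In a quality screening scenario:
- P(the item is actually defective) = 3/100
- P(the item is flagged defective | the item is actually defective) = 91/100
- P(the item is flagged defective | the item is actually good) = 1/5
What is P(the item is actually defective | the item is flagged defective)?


Using Bayes' theorem:
P(A|B) = P(B|A)·P(A) / P(B)

P(the item is flagged defective) = 91/100 × 3/100 + 1/5 × 97/100
= 273/10000 + 97/500 = 2213/10000

P(the item is actually defective|the item is flagged defective) = (273/10000) / (2213/10000) = 273/2213

P(the item is actually defective|the item is flagged defective) = 273/2213 ≈ 12.34%


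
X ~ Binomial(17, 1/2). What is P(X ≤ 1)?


P(X ≤ 1) = Σ P(X=i) for i=0..1
P(X=0) = 1/131072
P(X=1) = 17/131072
Sum = 9/65536

P(X ≤ 1) = 9/65536 ≈ 0.01%


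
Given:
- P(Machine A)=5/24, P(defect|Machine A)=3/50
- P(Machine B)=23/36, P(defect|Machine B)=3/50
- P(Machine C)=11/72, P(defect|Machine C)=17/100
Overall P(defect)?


P(B) = Σ P(B|Aᵢ)×P(Aᵢ)
  3/50×5/24 = 1/80
  3/50×23/36 = 23/600
  17/100×11/72 = 187/7200
Sum = 553/7200

P(defect) = 553/7200 ≈ 7.68%


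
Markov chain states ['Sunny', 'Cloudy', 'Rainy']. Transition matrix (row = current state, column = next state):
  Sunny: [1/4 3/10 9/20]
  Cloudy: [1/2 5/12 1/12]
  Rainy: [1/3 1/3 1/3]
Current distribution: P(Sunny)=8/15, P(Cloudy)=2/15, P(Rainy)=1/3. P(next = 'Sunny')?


P(next=Sunny) = Σᵢ P(now=i)×P(i→Sunny)
= 8/15×1/4 + 2/15×1/2 + 1/3×1/3
= 2/15 + 1/15 + 1/9 = 14/45

P = 14/45 ≈ 0.3111


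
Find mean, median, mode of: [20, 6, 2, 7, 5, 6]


Sorted: [2, 5, 6, 6, 7, 20]
Mean = 46/6 = 23/3
Median = 6
Freq: {20: 1, 6: 2, 2: 1, 7: 1, 5: 1}
Mode: [6]

Mean=23/3, Median=6, Mode=6


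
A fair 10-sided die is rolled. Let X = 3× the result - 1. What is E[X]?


E[die] = (1+10)/2 = 11/2
E[X] = 3×11/2 - 1 = 31/2

E[X] = 31/2


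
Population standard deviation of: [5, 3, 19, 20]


Mean = 47/4
  (5-47/4)²=729/16
  (3-47/4)²=1225/16
  (19-47/4)²=841/16
  (20-47/4)²=1089/16
Σ(x-μ)² = 971/4
σ² = (971/4)/4 = 971/16

σ = √(971/16) ≈ 7.7902


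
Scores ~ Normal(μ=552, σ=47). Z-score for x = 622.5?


z = (x - μ)/σ = (622.5 - 552)/47 = 1.5

z = 1.5


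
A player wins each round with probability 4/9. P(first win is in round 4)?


Geometric: P(X=4) = (1-p)^(k-1)×p = (5/9)^3×4/9 = 500/6561

P(X=4) = 500/6561 ≈ 7.62%


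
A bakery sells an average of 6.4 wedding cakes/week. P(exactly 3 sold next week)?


Poisson(λ=6.4): P(X=3) = e^(-λ)×λ^k/k!
= e^(-6.4) × 6.4^3 / 3!
≈ 0.001661557273 × 262.144 / 6 ≈ 0.072595

P(X=3) ≈ 0.072595 ≈ 7.26%


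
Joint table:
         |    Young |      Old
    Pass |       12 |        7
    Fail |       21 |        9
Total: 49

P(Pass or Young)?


P(Pass∨Young) = P(Pass) + P(Young) - P(Pass∧Young)
= (19 + 33 - 12)/49 = 40/49

P = 40/49 ≈ 81.63%


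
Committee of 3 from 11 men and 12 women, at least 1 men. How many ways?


Count by #men:
  1M,2W: C(11,1)×C(12,2)=726
  2M,1W: C(11,2)×C(12,1)=660
  3M,0W: C(11,3)×C(12,0)=165
Total = 1551

1551


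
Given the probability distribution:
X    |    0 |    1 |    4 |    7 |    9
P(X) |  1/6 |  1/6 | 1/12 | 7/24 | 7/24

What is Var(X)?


E[X] = 31/6
E[X²] = 473/12
Var(X) = E[X²] - (E[X])² = 473/12 - 961/36 = 229/18

Var(X) = 229/18 ≈ 12.7222


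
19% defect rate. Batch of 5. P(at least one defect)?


P(all good) = (81/100)^5 = 3486784401/10000000000
P(≥1 defect) = 6513215599/10000000000

P = 6513215599/10000000000 ≈ 65.13%


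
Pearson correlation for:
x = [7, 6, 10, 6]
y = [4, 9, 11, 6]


n=4, Σx=29, Σy=30, Σxy=228, Σx²=221, Σy²=254
r = (4×228 - 29×30)/√((4×221 - 29²)(4×254 - 30²))
= 42/√(43×116) = 42/√4988 ≈ 42/70.6258 ≈ 0.5947

r ≈ 0.5947


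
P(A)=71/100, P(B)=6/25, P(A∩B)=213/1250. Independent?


P(A)×P(B) = 213/1250
P(A∩B) = 213/1250
Equal ✓ → Independent

Yes, independent


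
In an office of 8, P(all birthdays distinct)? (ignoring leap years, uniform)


P(all different) = Π(365-i)/365 for i=0..7
= (365/365)×(364/365)×...×(358/365)
= 0.925665

P ≈ 0.9257 ≈ 92.57%


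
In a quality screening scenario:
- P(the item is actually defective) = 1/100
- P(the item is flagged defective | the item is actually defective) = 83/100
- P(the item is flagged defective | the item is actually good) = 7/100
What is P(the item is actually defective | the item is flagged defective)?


Using Bayes' theorem:
P(A|B) = P(B|A)·P(A) / P(B)

P(the item is flagged defective) = 83/100 × 1/100 + 7/100 × 99/100
= 83/10000 + 693/10000 = 97/1250

P(the item is actually defective|the item is flagged defective) = (83/10000) / (97/1250) = 83/776

P(the item is actually defective|the item is flagged defective) = 83/776 ≈ 10.70%


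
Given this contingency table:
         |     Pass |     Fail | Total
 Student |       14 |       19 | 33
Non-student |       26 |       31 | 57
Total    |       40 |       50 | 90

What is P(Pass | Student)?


P(Pass | Student) = 14/(14+19) = 14/33

P(Pass|Student) = 14/33 ≈ 42.42%


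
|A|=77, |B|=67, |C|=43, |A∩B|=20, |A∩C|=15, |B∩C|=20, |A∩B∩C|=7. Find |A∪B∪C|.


|A∪B∪C| = 77+67+43-20-15-20+7 = 139

|A∪B∪C| = 139


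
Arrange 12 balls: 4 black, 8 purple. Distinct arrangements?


12!/(4!×8!) = 495

495


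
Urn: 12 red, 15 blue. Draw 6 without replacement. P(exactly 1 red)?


Hypergeometric: C(12,1)×C(15,5)/C(27,6)
= 12×3003/296010 = 14/115

P(X=1) = 14/115 ≈ 12.17%


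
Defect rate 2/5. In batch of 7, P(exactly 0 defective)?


Binomial: P(X=0) = C(7,0)×p^0×(1-p)^7
= 1 × 1 × 2187/78125 = 2187/78125

P(X=0) = 2187/78125 ≈ 2.80%


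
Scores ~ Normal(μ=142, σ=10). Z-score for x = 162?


z = (x - μ)/σ = (162 - 142)/10 = 2.0

z = 2.0


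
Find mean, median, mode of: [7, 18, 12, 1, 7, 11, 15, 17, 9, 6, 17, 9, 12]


Sorted: [1, 6, 7, 7, 9, 9, 11, 12, 12, 15, 17, 17, 18]
Mean = 141/13
Median = 11
Freq: {7: 2, 18: 1, 12: 2, 1: 1, 11: 1, 15: 1, 17: 2, 9: 2, 6: 1}
Mode: [7, 9, 12, 17]

Mean=141/13, Median=11, Mode=[7, 9, 12, 17]


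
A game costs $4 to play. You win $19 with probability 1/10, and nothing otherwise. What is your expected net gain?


E[gain] = (19-4)×1/10 + (-4)×9/10
= 3/2 - 18/5 = -21/10

Expected net gain = $-21/10 ≈ $-2.10


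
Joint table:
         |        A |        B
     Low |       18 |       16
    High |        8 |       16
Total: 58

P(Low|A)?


P(Low|A) = 18/(18+8) = 18/26 = 9/13

P = 9/13 ≈ 69.23%


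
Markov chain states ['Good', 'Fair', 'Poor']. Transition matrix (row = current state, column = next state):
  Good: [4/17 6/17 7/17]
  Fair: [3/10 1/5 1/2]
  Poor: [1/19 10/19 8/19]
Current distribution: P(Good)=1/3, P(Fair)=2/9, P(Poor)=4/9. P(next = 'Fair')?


P(next=Fair) = Σᵢ P(now=i)×P(i→Fair)
= 1/3×6/17 + 2/9×1/5 + 4/9×10/19
= 2/17 + 2/45 + 40/171 = 5756/14535

P = 5756/14535 ≈ 0.3960


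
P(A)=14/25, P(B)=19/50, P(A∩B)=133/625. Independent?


P(A)×P(B) = 133/625
P(A∩B) = 133/625
Equal ✓ → Independent

Yes, independent


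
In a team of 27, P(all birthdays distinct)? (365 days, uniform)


P(all different) = Π(365-i)/365 for i=0..26
= (365/365)×(364/365)×...×(339/365)
= 0.373141

P ≈ 0.3731 ≈ 37.31%


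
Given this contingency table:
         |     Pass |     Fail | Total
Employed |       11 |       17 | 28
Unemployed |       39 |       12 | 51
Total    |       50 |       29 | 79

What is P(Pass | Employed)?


P(Pass | Employed) = 11/(11+17) = 11/28

P(Pass|Employed) = 11/28 ≈ 39.29%


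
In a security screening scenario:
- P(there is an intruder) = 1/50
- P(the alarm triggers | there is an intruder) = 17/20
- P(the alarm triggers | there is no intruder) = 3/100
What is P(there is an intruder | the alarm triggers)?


Using Bayes' theorem:
P(A|B) = P(B|A)·P(A) / P(B)

P(the alarm triggers) = 17/20 × 1/50 + 3/100 × 49/50
= 17/1000 + 147/5000 = 29/625

P(there is an intruder|the alarm triggers) = (17/1000) / (29/625) = 85/232

P(there is an intruder|the alarm triggers) = 85/232 ≈ 36.64%


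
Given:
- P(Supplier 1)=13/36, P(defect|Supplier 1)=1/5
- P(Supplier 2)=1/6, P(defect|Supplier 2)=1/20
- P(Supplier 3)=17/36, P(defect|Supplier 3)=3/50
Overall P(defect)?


P(B) = Σ P(B|Aᵢ)×P(Aᵢ)
  1/5×13/36 = 13/180
  1/20×1/6 = 1/120
  3/50×17/36 = 17/600
Sum = 49/450

P(defect) = 49/450 ≈ 10.89%


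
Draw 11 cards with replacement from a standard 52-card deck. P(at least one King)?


P(not a King) = 48/52 = 12/13
P(none in 11 draws) = (12/13)^11 = 743008370688/1792160394037
P(≥1 King) = 1 - 743008370688/1792160394037 = 1049152023349/1792160394037

P = 1049152023349/1792160394037 ≈ 58.54%


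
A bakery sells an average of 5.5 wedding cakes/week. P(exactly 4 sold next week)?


Poisson(λ=5.5): P(X=4) = e^(-λ)×λ^k/k!
= e^(-5.5) × 5.5^4 / 4!
≈ 0.004086771438 × 915.0625 / 24 ≈ 0.155819

P(X=4) ≈ 0.155819 ≈ 15.58%


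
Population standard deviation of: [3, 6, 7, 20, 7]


Mean = 43/5
  (3-43/5)²=784/25
  (6-43/5)²=169/25
  (7-43/5)²=64/25
  (20-43/5)²=3249/25
  (7-43/5)²=64/25
Σ(x-μ)² = 866/5
σ² = (866/5)/5 = 866/25

σ = √(866/25) ≈ 5.8856


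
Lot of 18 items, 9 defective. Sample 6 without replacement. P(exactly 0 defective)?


Hypergeometric: C(9,0)×C(9,6)/C(18,6)
= 1×84/18564 = 1/221

P(X=0) = 1/221 ≈ 0.45%


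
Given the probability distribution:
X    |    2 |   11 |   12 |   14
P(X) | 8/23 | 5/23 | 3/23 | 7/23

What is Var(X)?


E[X] = 205/23
E[X²] = 2441/23
Var(X) = E[X²] - (E[X])² = 2441/23 - 42025/529 = 14118/529

Var(X) = 14118/529 ≈ 26.6881


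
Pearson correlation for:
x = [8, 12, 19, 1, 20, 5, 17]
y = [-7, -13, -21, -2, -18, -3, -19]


n=7, Σx=82, Σy=-83, Σxy=-1311, Σx²=1284, Σy²=1357
r = (7×(-1311) - 82×(-83))/√((7×1284 - 82²)(7×1357 - (-83)²))
= -2371/√(2264×2610) = -2371/√5909040 ≈ -2371/2430.8517 ≈ -0.9754

r ≈ -0.9754


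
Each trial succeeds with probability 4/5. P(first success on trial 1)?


Geometric: P(X=1) = (1-p)^(k-1)×p = (1/5)^0×4/5 = 4/5

P(X=1) = 4/5 ≈ 80.00%


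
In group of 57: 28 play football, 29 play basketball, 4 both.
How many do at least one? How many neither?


|A∪B| = 28+29-4 = 53
Neither = 57-53 = 4

At least one: 53; Neither: 4


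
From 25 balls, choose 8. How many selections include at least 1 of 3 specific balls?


Complement: C(25,8) - C(22,8) = 1081575 - 319770 = 761805

761805


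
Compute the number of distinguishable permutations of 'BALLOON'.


Letters: 7, freq: {'B': 1, 'A': 1, 'L': 2, 'O': 2, 'N': 1}
7!/(1!×1!×2!×2!×1!) = 5040/4 = 1260

1260


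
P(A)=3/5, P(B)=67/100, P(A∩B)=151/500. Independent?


P(A)×P(B) = 201/500
P(A∩B) = 151/500
Not equal → NOT independent

No, not independent


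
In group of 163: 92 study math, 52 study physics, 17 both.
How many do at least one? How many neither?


|A∪B| = 92+52-17 = 127
Neither = 163-127 = 36

At least one: 127; Neither: 36


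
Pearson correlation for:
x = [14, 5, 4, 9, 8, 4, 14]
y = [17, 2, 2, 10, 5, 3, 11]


n=7, Σx=58, Σy=50, Σxy=552, Σx²=594, Σy²=552
r = (7×552 - 58×50)/√((7×594 - 58²)(7×552 - 50²))
= 964/√(794×1364) = 964/√1083016 ≈ 964/1040.6805 ≈ 0.9263

r ≈ 0.9263


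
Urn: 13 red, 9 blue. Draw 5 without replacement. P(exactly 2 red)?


Hypergeometric: C(13,2)×C(9,3)/C(22,5)
= 78×84/26334 = 52/209

P(X=2) = 52/209 ≈ 24.88%


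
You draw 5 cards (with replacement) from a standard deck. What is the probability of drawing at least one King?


P(not a King) = 48/52 = 12/13
P(none in 5 draws) = (12/13)^5 = 248832/371293
P(≥1 King) = 1 - 248832/371293 = 122461/371293

P = 122461/371293 ≈ 32.98%


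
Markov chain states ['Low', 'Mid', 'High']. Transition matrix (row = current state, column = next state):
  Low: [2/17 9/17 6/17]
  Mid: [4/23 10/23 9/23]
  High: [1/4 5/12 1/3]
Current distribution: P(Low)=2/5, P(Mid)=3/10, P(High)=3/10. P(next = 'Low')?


P(next=Low) = Σᵢ P(now=i)×P(i→Low)
= 2/5×2/17 + 3/10×4/23 + 3/10×1/4
= 4/85 + 6/115 + 3/40 = 545/3128

P = 545/3128 ≈ 0.1742


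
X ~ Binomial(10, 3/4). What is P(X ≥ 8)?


P(X ≥ 8) = Σ P(X=i) for i=8..10
P(X=8) = 295245/1048576
P(X=9) = 98415/524288
P(X=10) = 59049/1048576
Sum = 137781/262144

P(X ≥ 8) = 137781/262144 ≈ 52.56%


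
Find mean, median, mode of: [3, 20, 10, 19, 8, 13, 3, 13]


Sorted: [3, 3, 8, 10, 13, 13, 19, 20]
Mean = 89/8
Median = 23/2
Freq: {3: 2, 20: 1, 10: 1, 19: 1, 8: 1, 13: 2}
Mode: [3, 13]

Mean=89/8, Median=23/2, Mode=[3, 13]


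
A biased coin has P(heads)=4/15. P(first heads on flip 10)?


Geometric: P(X=10) = (1-p)^(k-1)×p = (11/15)^9×4/15 = 9431790764/576650390625

P(X=10) = 9431790764/576650390625 ≈ 1.64%


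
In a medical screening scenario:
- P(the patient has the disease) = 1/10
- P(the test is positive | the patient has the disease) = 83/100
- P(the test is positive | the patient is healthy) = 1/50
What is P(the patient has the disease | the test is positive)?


Using Bayes' theorem:
P(A|B) = P(B|A)·P(A) / P(B)

P(the test is positive) = 83/100 × 1/10 + 1/50 × 9/10
= 83/1000 + 9/500 = 101/1000

P(the patient has the disease|the test is positive) = (83/1000) / (101/1000) = 83/101

P(the patient has the disease|the test is positive) = 83/101 ≈ 82.18%


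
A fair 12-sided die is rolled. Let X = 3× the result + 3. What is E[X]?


E[die] = (1+12)/2 = 13/2
E[X] = 3×13/2 + 3 = 45/2

E[X] = 45/2


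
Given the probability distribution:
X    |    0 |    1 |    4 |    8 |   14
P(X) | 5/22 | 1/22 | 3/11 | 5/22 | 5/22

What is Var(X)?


E[X] = 135/22
E[X²] = 127/2
Var(X) = E[X²] - (E[X])² = 127/2 - 18225/484 = 12509/484

Var(X) = 12509/484 ≈ 25.8450


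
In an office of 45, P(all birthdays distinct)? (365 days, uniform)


P(all different) = Π(365-i)/365 for i=0..44
= (365/365)×(364/365)×...×(321/365)
= 0.059024

P ≈ 0.0590 ≈ 5.90%


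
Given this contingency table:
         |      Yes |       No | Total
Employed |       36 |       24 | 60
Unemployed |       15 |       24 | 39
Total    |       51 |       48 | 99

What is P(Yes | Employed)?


P(Yes | Employed) = 36/(36+24) = 36/60 = 3/5

P(Yes|Employed) = 3/5 ≈ 60.00%


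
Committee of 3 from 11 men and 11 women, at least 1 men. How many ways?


Count by #men:
  1M,2W: C(11,1)×C(11,2)=605
  2M,1W: C(11,2)×C(11,1)=605
  3M,0W: C(11,3)×C(11,0)=165
Total = 1375

1375


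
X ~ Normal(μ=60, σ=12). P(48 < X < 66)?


z₁=(48-60)/12=-1.0, z₂=(66-60)/12=0.5
P = Φ(0.5) - Φ(-1.0) = 0.691462 - 0.158655 = 0.532807 ≈ 0.5328

P(48 < X < 66) ≈ 0.5328


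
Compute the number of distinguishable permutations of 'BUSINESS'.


Letters: 8, freq: {'B': 1, 'U': 1, 'S': 3, 'I': 1, 'N': 1, 'E': 1}
8!/(1!×1!×3!×1!×1!×1!) = 40320/6 = 6720

6720


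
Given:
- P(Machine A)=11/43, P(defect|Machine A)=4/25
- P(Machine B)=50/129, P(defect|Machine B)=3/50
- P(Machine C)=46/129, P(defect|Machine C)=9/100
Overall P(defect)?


P(B) = Σ P(B|Aᵢ)×P(Aᵢ)
  4/25×11/43 = 44/1075
  3/50×50/129 = 1/43
  9/100×46/129 = 69/2150
Sum = 207/2150

P(defect) = 207/2150 ≈ 9.63%


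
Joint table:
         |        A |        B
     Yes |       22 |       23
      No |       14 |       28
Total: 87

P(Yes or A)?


P(Yes∨A) = P(Yes) + P(A) - P(Yes∧A)
= (45 + 36 - 22)/87 = 59/87

P = 59/87 ≈ 67.82%


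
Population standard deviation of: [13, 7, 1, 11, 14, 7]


Mean = 53/6
  (13-53/6)²=625/36
  (7-53/6)²=121/36
  (1-53/6)²=2209/36
  (11-53/6)²=169/36
  (14-53/6)²=961/36
  (7-53/6)²=121/36
Σ(x-μ)² = 701/6
σ² = (701/6)/6 = 701/36

σ = √(701/36) ≈ 4.4127


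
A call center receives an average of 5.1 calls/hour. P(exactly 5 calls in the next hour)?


Poisson(λ=5.1): P(X=5) = e^(-λ)×λ^k/k!
= e^(-5.1) × 5.1^5 / 5!
≈ 0.006096746566 × 3450.25251 / 120 ≈ 0.175294

P(X=5) ≈ 0.175294 ≈ 17.53%


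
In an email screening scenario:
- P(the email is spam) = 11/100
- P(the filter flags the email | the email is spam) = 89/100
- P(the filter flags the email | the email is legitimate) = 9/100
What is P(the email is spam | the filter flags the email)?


Using Bayes' theorem:
P(A|B) = P(B|A)·P(A) / P(B)

P(the filter flags the email) = 89/100 × 11/100 + 9/100 × 89/100
= 979/10000 + 801/10000 = 89/500

P(the email is spam|the filter flags the email) = (979/10000) / (89/500) = 11/20

P(the email is spam|the filter flags the email) = 11/20 ≈ 55.00%


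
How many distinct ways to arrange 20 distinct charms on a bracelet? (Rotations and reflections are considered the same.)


Free circular arrangements: rotations and reflections both identified.
(n-1)!/2 = 19!/2 = 121645100408832000/2 = 60822550204416000

60822550204416000


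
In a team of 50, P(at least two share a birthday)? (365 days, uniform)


P(all different) = Π(365-i)/365 for i=0..49
= 0.029626
P(match) = 1 - 0.029626 = 0.970374

P ≈ 0.9704 ≈ 97.04%


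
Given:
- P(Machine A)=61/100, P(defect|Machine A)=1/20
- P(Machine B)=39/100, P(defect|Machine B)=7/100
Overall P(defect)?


P(B) = Σ P(B|Aᵢ)×P(Aᵢ)
  1/20×61/100 = 61/2000
  7/100×39/100 = 273/10000
Sum = 289/5000

P(defect) = 289/5000 ≈ 5.78%


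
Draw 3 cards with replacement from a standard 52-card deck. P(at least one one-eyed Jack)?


P(not a one-eyed Jack) = 50/52 = 25/26
P(none in 3 draws) = (25/26)^3 = 15625/17576
P(≥1 one-eyed Jack) = 1 - 15625/17576 = 1951/17576

P = 1951/17576 ≈ 11.10%


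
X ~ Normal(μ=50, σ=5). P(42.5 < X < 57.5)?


z₁=(42.5-50)/5=-1.5, z₂=(57.5-50)/5=1.5
P = Φ(1.5) - Φ(-1.5) = 0.933193 - 0.066807 = 0.866386 ≈ 0.8664

P(42.5 < X < 57.5) ≈ 0.8664


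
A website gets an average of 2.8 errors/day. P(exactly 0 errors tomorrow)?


Poisson(λ=2.8): P(X=0) = e^(-λ)×λ^k/k!
= e^(-2.8) × 2.8^0 / 0!
≈ 0.06081006263 × 1 / 1 ≈ 0.060810

P(X=0) ≈ 0.060810 ≈ 6.08%


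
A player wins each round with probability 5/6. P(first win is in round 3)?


Geometric: P(X=3) = (1-p)^(k-1)×p = (1/6)^2×5/6 = 5/216

P(X=3) = 5/216 ≈ 2.31%


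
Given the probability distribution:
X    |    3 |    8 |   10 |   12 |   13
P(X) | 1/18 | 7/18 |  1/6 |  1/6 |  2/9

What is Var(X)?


E[X] = 59/6
E[X²] = 1865/18
Var(X) = E[X²] - (E[X])² = 1865/18 - 3481/36 = 83/12

Var(X) = 83/12 ≈ 6.9167


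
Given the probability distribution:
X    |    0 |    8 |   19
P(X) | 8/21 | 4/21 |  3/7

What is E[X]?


E[X] = Σ x·P(X=x)
= (0)×(8/21) + (8)×(4/21) + (19)×(3/7)
= 29/3

E[X] = 29/3


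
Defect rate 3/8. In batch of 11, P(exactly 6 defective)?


Binomial: P(X=6) = C(11,6)×p^6×(1-p)^5
= 462 × 729/262144 × 3125/32768 = 526246875/4294967296

P(X=6) = 526246875/4294967296 ≈ 12.25%


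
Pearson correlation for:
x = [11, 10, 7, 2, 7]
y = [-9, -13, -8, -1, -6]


n=5, Σx=37, Σy=-37, Σxy=-329, Σx²=323, Σy²=351
r = (5×(-329) - 37×(-37))/√((5×323 - 37²)(5×351 - (-37)²))
= -276/√(246×386) = -276/√94956 ≈ -276/308.1493 ≈ -0.8957

r ≈ -0.8957


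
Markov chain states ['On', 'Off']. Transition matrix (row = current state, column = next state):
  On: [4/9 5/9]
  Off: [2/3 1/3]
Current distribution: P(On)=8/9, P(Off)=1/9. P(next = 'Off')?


P(next=Off) = Σᵢ P(now=i)×P(i→Off)
= 8/9×5/9 + 1/9×1/3
= 40/81 + 1/27 = 43/81

P = 43/81 ≈ 0.5309


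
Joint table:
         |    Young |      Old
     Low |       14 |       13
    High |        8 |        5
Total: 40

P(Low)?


P(Low) = (14+13)/40 = 27/40

P(Low) = 27/40 ≈ 67.50%


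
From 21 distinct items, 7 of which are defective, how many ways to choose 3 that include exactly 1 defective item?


Choose 1 of the 7 defective items and 2 of the other 14 items:
C(7,1)×C(14,2) = 7×91 = 637

637


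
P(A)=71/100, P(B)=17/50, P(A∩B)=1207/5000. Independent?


P(A)×P(B) = 1207/5000
P(A∩B) = 1207/5000
Equal ✓ → Independent

Yes, independent


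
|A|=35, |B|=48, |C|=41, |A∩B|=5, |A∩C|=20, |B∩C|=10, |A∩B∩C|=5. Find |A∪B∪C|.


|A∪B∪C| = 35+48+41-5-20-10+5 = 94

|A∪B∪C| = 94


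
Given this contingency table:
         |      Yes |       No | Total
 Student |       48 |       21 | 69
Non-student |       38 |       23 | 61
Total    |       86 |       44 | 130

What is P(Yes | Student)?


P(Yes | Student) = 48/(48+21) = 48/69 = 16/23

P(Yes|Student) = 16/23 ≈ 69.57%


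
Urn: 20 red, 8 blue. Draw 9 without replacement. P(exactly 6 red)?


Hypergeometric: C(20,6)×C(8,3)/C(28,9)
= 38760×56/6906900 = 5168/16445

P(X=6) = 5168/16445 ≈ 31.43%


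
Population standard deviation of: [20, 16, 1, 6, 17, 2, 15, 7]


Mean = 84/8 = 21/2
  (20-21/2)²=361/4
  (16-21/2)²=121/4
  (1-21/2)²=361/4
  (6-21/2)²=81/4
  (17-21/2)²=169/4
  (2-21/2)²=289/4
  (15-21/2)²=81/4
  (7-21/2)²=49/4
Σ(x-μ)² = 378
σ² = 378/8 = 189/4

σ = √(189/4) ≈ 6.8739


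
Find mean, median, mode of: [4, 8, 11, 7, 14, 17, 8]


Sorted: [4, 7, 8, 8, 11, 14, 17]
Mean = 69/7
Median = 8
Freq: {4: 1, 8: 2, 11: 1, 7: 1, 14: 1, 17: 1}
Mode: [8]

Mean=69/7, Median=8, Mode=8


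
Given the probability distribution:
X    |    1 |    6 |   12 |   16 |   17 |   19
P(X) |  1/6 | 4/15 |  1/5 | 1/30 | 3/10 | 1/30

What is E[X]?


E[X] = Σ x·P(X=x)
= (1)×(1/6) + (6)×(4/15) + (12)×(1/5) + (16)×(1/30) + (17)×(3/10) + (19)×(1/30)
= 313/30

E[X] = 313/30


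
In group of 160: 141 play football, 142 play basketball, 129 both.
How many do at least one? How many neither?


|A∪B| = 141+142-129 = 154
Neither = 160-154 = 6

At least one: 154; Neither: 6


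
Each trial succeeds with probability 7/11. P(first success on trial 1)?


Geometric: P(X=1) = (1-p)^(k-1)×p = (4/11)^0×7/11 = 7/11

P(X=1) = 7/11 ≈ 63.64%


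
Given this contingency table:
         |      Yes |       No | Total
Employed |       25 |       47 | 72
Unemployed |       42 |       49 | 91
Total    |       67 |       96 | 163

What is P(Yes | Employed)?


P(Yes | Employed) = 25/(25+47) = 25/72

P(Yes|Employed) = 25/72 ≈ 34.72%


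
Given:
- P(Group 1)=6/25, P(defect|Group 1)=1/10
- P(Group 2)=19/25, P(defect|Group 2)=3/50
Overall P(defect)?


P(B) = Σ P(B|Aᵢ)×P(Aᵢ)
  1/10×6/25 = 3/125
  3/50×19/25 = 57/1250
Sum = 87/1250

P(defect) = 87/1250 ≈ 6.96%


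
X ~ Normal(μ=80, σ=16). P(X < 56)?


z = (56-80)/16 = -1.5
P(Z < -1.5) = 0.0668

P(X < 56) ≈ 0.0668


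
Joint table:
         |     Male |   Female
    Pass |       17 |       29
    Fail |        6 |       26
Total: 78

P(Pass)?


P(Pass) = (17+29)/78 = 46/78 = 23/39

P(Pass) = 23/39 ≈ 58.97%


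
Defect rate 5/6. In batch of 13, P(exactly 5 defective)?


Binomial: P(X=5) = C(13,5)×p^5×(1-p)^8
= 1287 × 3125/7776 × 1/1679616 = 446875/1451188224

P(X=5) = 446875/1451188224 ≈ 0.03%


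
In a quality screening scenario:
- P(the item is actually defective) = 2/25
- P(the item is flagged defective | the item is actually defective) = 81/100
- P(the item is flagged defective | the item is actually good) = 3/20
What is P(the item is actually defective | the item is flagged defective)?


Using Bayes' theorem:
P(A|B) = P(B|A)·P(A) / P(B)

P(the item is flagged defective) = 81/100 × 2/25 + 3/20 × 23/25
= 81/1250 + 69/500 = 507/2500

P(the item is actually defective|the item is flagged defective) = (81/1250) / (507/2500) = 54/169

P(the item is actually defective|the item is flagged defective) = 54/169 ≈ 31.95%
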